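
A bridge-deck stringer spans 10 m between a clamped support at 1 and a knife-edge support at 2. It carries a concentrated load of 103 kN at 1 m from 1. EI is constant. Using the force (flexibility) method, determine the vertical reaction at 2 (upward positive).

R_2 = 1.494 kN

Remove the prop at 2; the released (primary) structure is a cantilever built in at 1.
Downward deflection at the released point 2 due to the loads:
  point load 103 at a = 1: Pa²(3L − a)/(6EI) = 497.8/EI
Tip deflection under a unit load at 2: L³/(3EI) = 333.3/EI.
The prop prevents deflection at 2: R_2 = δ_0/δ_{22} = 497.8/333.3 = 1.494 kN.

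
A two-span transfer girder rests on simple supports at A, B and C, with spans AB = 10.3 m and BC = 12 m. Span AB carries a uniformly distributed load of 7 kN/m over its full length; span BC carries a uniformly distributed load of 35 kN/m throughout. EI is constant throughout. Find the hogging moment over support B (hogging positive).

Insert a hinge at B; M_B is the redundant, and each span becomes simply supported.
End slopes at the hinge B, treating each span as simply supported:
  span AB: UDL 7: wL³/(24EI) = 318.7/EI
  span BC: UDL 35: wL³/(24EI) = 2520/EI
  relative rotation θ_0 = (318.7 + 2520)/EI = 2839/EI
A unit hogging moment at B produces rotation L₁/(3EI) + L₂/(3EI) = 7.433/EI.
Slope continuity at B: θ_0 = M_B·7.433/EI, so M_B = 2839/7.433 = 381.9 kN·m (hogging).

M_B = 381.9 kN·m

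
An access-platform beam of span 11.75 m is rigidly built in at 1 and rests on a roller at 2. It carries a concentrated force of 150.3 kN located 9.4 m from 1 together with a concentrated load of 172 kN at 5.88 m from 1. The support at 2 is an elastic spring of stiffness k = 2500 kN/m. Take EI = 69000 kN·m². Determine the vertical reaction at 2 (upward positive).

Take the reaction at 2 as the redundant and release it; the primary structure is a cantilever fixed at 1.
Free-end deflection of the primary structure under the applied loading (downward +):
  point load 150.3 at a = 9.4: Pa²(3L − a)/(6EI) = 57217/EI
  point load 172 at a = 5.88: Pa²(3L − a)/(6EI) = 29110/EI
  δ_0 = 86326/EI
Tip deflection under a unit load at 2: L³/(3EI) = 540.7/EI.
With EI = 69000 kN·m²: δ_0 = 1.2511 m and δ_{22} = 0.007837 m/kN.
Compatibility — the spring shortens by R_2/k under the reaction it provides: δ_0 − R_2·δ_{22} = R_2/k. With 1/k = 0.0004 m/kN, R_2 = δ_0 / (δ_{22} + 1/k) = 1.2511 / (0.007837 + 0.0004) = 151.9 kN.

R_2 = 151.9 kN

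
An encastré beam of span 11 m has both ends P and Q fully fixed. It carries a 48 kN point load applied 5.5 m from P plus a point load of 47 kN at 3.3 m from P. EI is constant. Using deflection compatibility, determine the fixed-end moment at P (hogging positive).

Release both end moments; the primary structure is a simply-supported span PQ with redundants M_P and M_Q.
Simple-span end rotations at P and Q under the given loads:
  at P: point load 48 at a = 5.5: Pab(L + b)/(6LEI) = 363/EI
  at Q: point load 48 at a = 5.5: Pab(L + a)/(6LEI) = 363/EI
  at P: point load 47 at a = 3.3: Pab(L + b)/(6LEI) = 338.4/EI
  at Q: point load 47 at a = 3.3: Pab(L + a)/(6LEI) = 258.8/EI
  θ_P0 = 701.4/EI,  θ_Q0 = 621.8/EI
Flexibility coefficients: a unit moment at one end gives L/(3EI) there and L/(6EI) at the far end, so f₁₁ = f₂₂ = 3.667/EI and f₁₂ = f₂₁ = 1.833/EI.
Compatibility — zero rotation at each built-in end:
  3.667 M_P + 1.833 M_Q = 701.4
  1.833 M_P + 3.667 M_Q = 621.8
Solving the pair gives M_P = 142 kN·m and M_Q = 98.57 kN·m (hogging).

M_P = 142 kN·m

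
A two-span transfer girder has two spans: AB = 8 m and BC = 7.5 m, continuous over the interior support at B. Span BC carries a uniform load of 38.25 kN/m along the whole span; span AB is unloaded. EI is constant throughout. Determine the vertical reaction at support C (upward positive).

Take M_B as the redundant. Released structure: two simple spans AB and BC with a hinge at B.
Rotations at B on the released spans (each span's end-slope, ×1/EI):
  span BC: UDL 38.25: wL³/(24EI) = 672.4/EI
  relative rotation θ_0 = (0 + 672.4)/EI = 672.4/EI
A unit hogging moment at B produces rotation L₁/(3EI) + L₂/(3EI) = 5.167/EI.
Slope continuity at B: θ_0 = M_B·5.167/EI, so M_B = 672.4/5.167 = 130.1 kN·m (hogging).
Span BC, ΣM about C: R_B^{BC}·7.5 = 1076 + 130.1, so R_B^{BC} = 160.8 kN and R_C = 286.9 − 160.8 = 126.1 kN.

R_C = 126.1 kN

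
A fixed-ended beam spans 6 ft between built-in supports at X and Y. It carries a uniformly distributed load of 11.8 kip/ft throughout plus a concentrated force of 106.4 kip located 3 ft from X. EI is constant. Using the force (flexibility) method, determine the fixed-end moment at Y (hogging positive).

Release both end moments; the primary structure is a simply-supported span XY with redundants M_X and M_Y.
Simple-span end rotations at X and Y under the given loads:
  at X: UDL 11.8: wL³/(24EI) = 106.2/EI
  at Y: UDL 11.8: wL³/(24EI) = 106.2/EI
  at X: point load 106.4 at a = 3: Pab(L + b)/(6LEI) = 239.4/EI
  at Y: point load 106.4 at a = 3: Pab(L + a)/(6LEI) = 239.4/EI
  θ_X0 = 345.6/EI,  θ_Y0 = 345.6/EI
Flexibility coefficients: a unit moment at one end gives L/(3EI) there and L/(6EI) at the far end, so f₁₁ = f₂₂ = 2/EI and f₁₂ = f₂₁ = 1/EI.
Compatibility — zero rotation at each built-in end:
  2 M_X + 1 M_Y = 345.6
  1 M_X + 2 M_Y = 345.6
Solving the pair gives M_X = 115.2 kip·ft and M_Y = 115.2 kip·ft (hogging).

M_Y = 115.2 kip·ft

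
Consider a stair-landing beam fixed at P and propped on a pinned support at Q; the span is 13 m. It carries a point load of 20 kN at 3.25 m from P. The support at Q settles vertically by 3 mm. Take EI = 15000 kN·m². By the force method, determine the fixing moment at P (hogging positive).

M_P = 43.46 kN·m

Remove the prop at Q; the released (primary) structure is a cantilever built in at P.
Downward deflection at the released point Q due to the loads:
  point load 20 at a = 3.25: Pa²(3L − a)/(6EI) = 1259/EI
Flexibility coefficient — unit upward force at Q: δ_{QQ} = L³/(3EI) = 732.3/EI.
With EI = 15000 kN·m²: δ_0 = 0.083913 m and δ_{QQ} = 0.048822 m/kN.
Compatibility — the beam at Q must follow the support down by 0.003 m: δ_0 − R_Q·δ_{QQ} = 0.003, so R_Q = (0.083913 − 0.003)/0.048822 = 1.657 kN.
Moment equilibrium about P: M_P = Σ(load moments about P) − R_Q·L = 65 − 1.657×13 = 43.46 kN·m.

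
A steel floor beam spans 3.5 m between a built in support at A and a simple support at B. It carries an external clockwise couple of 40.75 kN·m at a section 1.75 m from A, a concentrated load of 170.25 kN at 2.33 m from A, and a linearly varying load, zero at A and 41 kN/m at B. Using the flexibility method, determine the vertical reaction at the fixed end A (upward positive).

R_A = 101.4 kN

Release the roller at B. Primary structure: cantilever fixed at A.
Downward deflection at the released point B due to the loads:
  clockwise couple 40.75 at a = 1.75: M₀a(2L − a)/(2EI) = 187.2/EI
  point load 170.25 at a = 2.33: Pa²(3L − a)/(6EI) = 1259/EI
  triangular load, peak 41 at the free end: 11w₀L⁴/(120EI) = 564/EI
  δ_0 = 2010/EI
Tip deflection under a unit load at B: L³/(3EI) = 14.29/EI.
The prop prevents deflection at B: R_B = δ_0/δ_{BB} = 2010/14.29 = 140.6 kN.
Vertical equilibrium: R_A = ΣP − R_B = 242 − 140.6 = 101.4 kN.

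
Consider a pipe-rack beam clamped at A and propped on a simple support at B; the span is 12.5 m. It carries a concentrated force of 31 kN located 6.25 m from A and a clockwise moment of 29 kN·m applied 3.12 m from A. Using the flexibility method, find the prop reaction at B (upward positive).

Choose R_B as the redundant. The primary structure is the cantilever fixed at A.
Deflection at B on the released cantilever, summing each load's contribution:
  point load 31 at a = 6.25: Pa²(3L − a)/(6EI) = 6307/EI
  clockwise couple 29 at a = 3.12: M₀a(2L − a)/(2EI) = 989.9/EI
  δ_0 = 7297/EI
Tip deflection under a unit load at B: L³/(3EI) = 651/EI.
Compatibility at B: δ_0 − R_B·δ_{BB} = 0, so R_B = 7297/651 = 11.21 kN.

R_B = 11.21 kN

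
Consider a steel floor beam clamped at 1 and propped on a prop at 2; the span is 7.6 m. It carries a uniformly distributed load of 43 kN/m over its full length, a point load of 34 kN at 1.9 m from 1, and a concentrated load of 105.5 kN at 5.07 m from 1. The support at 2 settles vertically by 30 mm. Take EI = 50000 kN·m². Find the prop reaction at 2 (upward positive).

R_2 = 170 kN

Remove the prop at 2; the released (primary) structure is a cantilever built in at 1.
Primary-structure tip deflection at 2 by superposition:
  UDL 43: wL⁴/(8EI) = 17932/EI
  point load 34 at a = 1.9: Pa²(3L − a)/(6EI) = 427.5/EI
  point load 105.5 at a = 5.07: Pa²(3L − a)/(6EI) = 8014/EI
  δ_0 = 26373/EI
Flexibility coefficient — unit upward force at 2: δ_{22} = L³/(3EI) = 146.3/EI.
With EI = 50000 kN·m²: δ_0 = 0.52747 m and δ_{22} = 0.002927 m/kN.
Compatibility — the beam at 2 must follow the support down by 0.03 m: δ_0 − R_2·δ_{22} = 0.03, so R_2 = (0.52747 − 0.03)/0.002927 = 170 kN.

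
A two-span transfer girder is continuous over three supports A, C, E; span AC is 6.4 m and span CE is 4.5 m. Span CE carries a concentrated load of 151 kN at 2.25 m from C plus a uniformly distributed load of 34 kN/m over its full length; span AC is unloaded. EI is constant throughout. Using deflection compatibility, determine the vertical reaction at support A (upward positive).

Take M_C as the redundant. Released structure: two simple spans AC and CE with a hinge at C.
Discontinuity in slope at C on the released structure — sum the simple-span end rotations:
  span CE: point load 151 at a = 2.25: Pab(L + b)/(6LEI) = 191.1/EI
  span CE: UDL 34: wL³/(24EI) = 129.1/EI
  relative rotation θ_0 = (0 + 320.2)/EI = 320.2/EI
A unit hogging moment at C produces rotation L₁/(3EI) + L₂/(3EI) = 3.633/EI.
Slope continuity at C: θ_0 = M_C·3.633/EI, so M_C = 320.2/3.633 = 88.13 kN·m (hogging).
Span AC, ΣM about A with M_C applied at C: R_C^{AC}·6.4 = 0 + 88.13, so R_C^{AC} = 13.77 kN and R_A = 0 − 13.77 = -13.77 kN.

R_A = -13.77 kN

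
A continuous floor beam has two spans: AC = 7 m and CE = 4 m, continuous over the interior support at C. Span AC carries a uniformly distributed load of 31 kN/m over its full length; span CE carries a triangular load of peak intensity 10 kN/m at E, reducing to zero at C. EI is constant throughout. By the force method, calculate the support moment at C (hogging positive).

M_C = 124.2 kN·m

Insert a hinge at C; M_C is the redundant, and each span becomes simply supported.
End slopes at the hinge C, treating each span as simply supported:
  span AC: UDL 31: wL³/(24EI) = 443/EI
  span CE: triangular load, peak 10: 7w₀L³/(360EI) = 12.44/EI
  relative rotation θ_0 = (443 + 12.44)/EI = 455.5/EI
A unit hogging moment at C produces rotation L₁/(3EI) + L₂/(3EI) = 3.667/EI.
Compatibility: M_C·(L₁+L₂)/(3EI) = θ_0, giving M_C = 124.2 kN·m (hogging).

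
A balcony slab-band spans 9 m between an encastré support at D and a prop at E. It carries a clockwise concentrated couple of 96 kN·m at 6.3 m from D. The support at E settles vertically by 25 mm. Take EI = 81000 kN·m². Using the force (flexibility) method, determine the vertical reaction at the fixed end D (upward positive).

R_D = -6.227 kN

Take the reaction at E as the redundant and release it; the primary structure is a cantilever fixed at D.
Downward deflection at the released point E due to the loads:
  clockwise couple 96 at a = 6.3: M₀a(2L − a)/(2EI) = 3538/EI
Flexibility coefficient — unit upward force at E: δ_{EE} = L³/(3EI) = 243/EI.
With EI = 81000 kN·m²: δ_0 = 0.04368 m and δ_{EE} = 0.003 m/kN.
Compatibility — the beam at E must follow the support down by 0.025 m: δ_0 − R_E·δ_{EE} = 0.025, so R_E = (0.04368 − 0.025)/0.003 = 6.227 kN.
Vertical equilibrium: R_D = ΣP − R_E = 0 − 6.227 = -6.227 kN.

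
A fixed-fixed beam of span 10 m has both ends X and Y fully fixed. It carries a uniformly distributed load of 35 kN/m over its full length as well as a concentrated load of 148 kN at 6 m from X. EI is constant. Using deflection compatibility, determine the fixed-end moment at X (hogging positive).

Release both end moments; the primary structure is a simply-supported span XY with redundants M_X and M_Y.
Simple-span end rotations at X and Y under the given loads:
  at X: UDL 35: wL³/(24EI) = 1458/EI
  at Y: UDL 35: wL³/(24EI) = 1458/EI
  at X: point load 148 at a = 6: Pab(L + b)/(6LEI) = 828.8/EI
  at Y: point load 148 at a = 6: Pab(L + a)/(6LEI) = 947.2/EI
  θ_X0 = 2287/EI,  θ_Y0 = 2406/EI
Flexibility coefficients: a unit moment at one end gives L/(3EI) there and L/(6EI) at the far end, so f₁₁ = f₂₂ = 3.333/EI and f₁₂ = f₂₁ = 1.667/EI.
Compatibility — zero rotation at each built-in end:
  3.333 M_X + 1.667 M_Y = 2287
  1.667 M_X + 3.333 M_Y = 2406
Solving the pair gives M_X = 433.7 kN·m and M_Y = 504.8 kN·m (hogging).

M_X = 433.7 kN·m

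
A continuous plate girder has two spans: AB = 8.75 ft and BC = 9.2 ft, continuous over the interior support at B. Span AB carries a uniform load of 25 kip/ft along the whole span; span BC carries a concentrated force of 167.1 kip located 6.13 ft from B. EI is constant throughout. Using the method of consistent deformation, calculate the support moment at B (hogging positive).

Release continuity at B by inserting a hinge; the redundant is the internal moment M_B. The primary structure is two simply-supported spans AB and BC.
End slopes at the hinge B, treating each span as simply supported:
  span AB: UDL 25: wL³/(24EI) = 697.8/EI
  span BC: point load 167.1 at a = 6.13: Pab(L + b)/(6LEI) = 699/EI
  relative rotation θ_0 = (697.8 + 699)/EI = 1397/EI
A unit hogging moment at B produces rotation L₁/(3EI) + L₂/(3EI) = 5.983/EI.
Slope continuity at B: θ_0 = M_B·5.983/EI, so M_B = 1397/5.983 = 233.5 kip·ft (hogging).

M_B = 233.5 kip·ft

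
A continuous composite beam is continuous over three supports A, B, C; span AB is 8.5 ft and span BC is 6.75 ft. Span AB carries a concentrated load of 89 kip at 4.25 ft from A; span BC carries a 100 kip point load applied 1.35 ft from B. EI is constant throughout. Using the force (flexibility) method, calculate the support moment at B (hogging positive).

M_B = 122.1 kip·ft

Release continuity at B by inserting a hinge; the redundant is the internal moment M_B. The primary structure is two simply-supported spans AB and BC.
Discontinuity in slope at B on the released structure — sum the simple-span end rotations:
  span AB: point load 89 at a = 4.25: Pab(L + a)/(6LEI) = 401.9/EI
  span BC: point load 100 at a = 1.35: Pab(L + b)/(6LEI) = 218.7/EI
  relative rotation θ_0 = (401.9 + 218.7)/EI = 620.6/EI
A unit hogging moment at B produces rotation L₁/(3EI) + L₂/(3EI) = 5.083/EI.
Compatibility: M_B·(L₁+L₂)/(3EI) = θ_0, giving M_B = 122.1 kip·ft (hogging).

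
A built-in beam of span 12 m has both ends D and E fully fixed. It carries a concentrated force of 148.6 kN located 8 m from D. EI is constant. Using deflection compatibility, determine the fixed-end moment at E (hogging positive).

Release both end moments; the primary structure is a simply-supported span DE with redundants M_D and M_E.
Simple-span end rotations at D and E under the given loads:
  at D: point load 148.6 at a = 8: Pab(L + b)/(6LEI) = 1057/EI
  at E: point load 148.6 at a = 8: Pab(L + a)/(6LEI) = 1321/EI
  θ_D0 = 1057/EI,  θ_E0 = 1321/EI
Flexibility coefficients: a unit moment at one end gives L/(3EI) there and L/(6EI) at the far end, so f₁₁ = f₂₂ = 4/EI and f₁₂ = f₂₁ = 2/EI.
Compatibility — zero rotation at each built-in end:
  4 M_D + 2 M_E = 1057
  2 M_D + 4 M_E = 1321
Solving the pair gives M_D = 132.1 kN·m and M_E = 264.2 kN·m (hogging).

M_E = 264.2 kN·m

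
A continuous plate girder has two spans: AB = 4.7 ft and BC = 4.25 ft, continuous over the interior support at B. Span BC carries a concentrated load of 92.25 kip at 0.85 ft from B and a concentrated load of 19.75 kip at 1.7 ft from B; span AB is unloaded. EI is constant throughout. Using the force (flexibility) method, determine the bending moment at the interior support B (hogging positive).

M_B = 34.46 kip·ft

Take M_B as the redundant. Released structure: two simple spans AB and BC with a hinge at B.
Discontinuity in slope at B on the released structure — sum the simple-span end rotations:
  span BC: point load 92.25 at a = 0.85: Pab(L + b)/(6LEI) = 79.98/EI
  span BC: point load 19.75 at a = 1.7: Pab(L + b)/(6LEI) = 22.83/EI
  relative rotation θ_0 = (0 + 102.8)/EI = 102.8/EI
A unit hogging moment at B produces rotation L₁/(3EI) + L₂/(3EI) = 2.983/EI.
Slope continuity at B: θ_0 = M_B·2.983/EI, so M_B = 102.8/2.983 = 34.46 kip·ft (hogging).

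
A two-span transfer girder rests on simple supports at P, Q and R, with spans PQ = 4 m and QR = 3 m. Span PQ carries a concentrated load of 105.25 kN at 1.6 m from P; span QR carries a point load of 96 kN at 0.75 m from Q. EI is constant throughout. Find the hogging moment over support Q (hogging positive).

Release continuity at Q by inserting a hinge; the redundant is the internal moment M_Q. The primary structure is two simply-supported spans PQ and QR.
Rotations at Q on the released spans (each span's end-slope, ×1/EI):
  span PQ: point load 105.25 at a = 1.6: Pab(L + a)/(6LEI) = 94.3/EI
  span QR: point load 96 at a = 0.75: Pab(L + b)/(6LEI) = 47.25/EI
  relative rotation θ_0 = (94.3 + 47.25)/EI = 141.6/EI
A unit hogging moment at Q produces rotation L₁/(3EI) + L₂/(3EI) = 2.333/EI.
Slope continuity at Q: θ_0 = M_Q·2.333/EI, so M_Q = 141.6/2.333 = 60.67 kN·m (hogging).

M_Q = 60.67 kN·m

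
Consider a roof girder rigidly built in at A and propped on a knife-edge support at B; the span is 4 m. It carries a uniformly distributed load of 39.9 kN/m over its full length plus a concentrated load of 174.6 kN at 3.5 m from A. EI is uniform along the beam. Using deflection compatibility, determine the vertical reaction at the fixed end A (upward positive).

R_A = 132.3 kN

Remove the prop at B; the released (primary) structure is a cantilever built in at A.
Primary-structure tip deflection at B by superposition:
  UDL 39.9: wL⁴/(8EI) = 1277/EI
  point load 174.6 at a = 3.5: Pa²(3L − a)/(6EI) = 3030/EI
  δ_0 = 4307/EI
Tip deflection under a unit load at B: L³/(3EI) = 21.33/EI.
Compatibility at B: δ_0 − R_B·δ_{BB} = 0, so R_B = 4307/21.33 = 201.9 kN.
Vertical equilibrium: R_A = ΣP − R_B = 334.2 − 201.9 = 132.3 kN.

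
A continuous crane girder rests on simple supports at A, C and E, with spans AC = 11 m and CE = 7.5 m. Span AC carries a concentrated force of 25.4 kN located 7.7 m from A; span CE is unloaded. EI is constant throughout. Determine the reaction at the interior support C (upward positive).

Release continuity at C by inserting a hinge; the redundant is the internal moment M_C. The primary structure is two simply-supported spans AC and CE.
Rotations at C on the released spans (each span's end-slope, ×1/EI):
  span AC: point load 25.4 at a = 7.7: Pab(L + a)/(6LEI) = 182.9/EI
  relative rotation θ_0 = (182.9 + 0)/EI = 182.9/EI
A unit hogging moment at C produces rotation L₁/(3EI) + L₂/(3EI) = 6.167/EI.
Slope continuity at C: θ_0 = M_C·6.167/EI, so M_C = 182.9/6.167 = 29.65 kN·m (hogging).
Span AC, ΣM about A with M_C applied at C: R_C^{AC}·11 = 195.6 + 29.65, so R_C^{AC} = 20.48 kN and R_A = 25.4 − 20.48 = 4.924 kN.
Span CE, ΣM about E: R_C^{CE}·7.5 = 0 + 29.65, so R_C^{CE} = 3.954 kN and R_E = 0 − 3.954 = -3.954 kN.
R_C = 20.48 + 3.954 = 24.43 kN.

R_C = 24.43 kN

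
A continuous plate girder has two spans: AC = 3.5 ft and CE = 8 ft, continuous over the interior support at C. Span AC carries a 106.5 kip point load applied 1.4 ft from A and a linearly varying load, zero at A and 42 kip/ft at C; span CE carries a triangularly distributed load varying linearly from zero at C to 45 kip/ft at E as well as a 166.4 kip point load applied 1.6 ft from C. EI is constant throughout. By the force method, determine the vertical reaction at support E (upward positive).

Release continuity at C by inserting a hinge; the redundant is the internal moment M_C. The primary structure is two simply-supported spans AC and CE.
Rotations at C on the released spans (each span's end-slope, ×1/EI):
  span AC: point load 106.5 at a = 1.4: Pab(L + a)/(6LEI) = 73.06/EI
  span AC: triangular load, peak 42: w₀L³/(45EI) = 40.02/EI
  span CE: triangular load, peak 45: 7w₀L³/(360EI) = 448/EI
  span CE: point load 166.4 at a = 1.6: Pab(L + b)/(6LEI) = 511.2/EI
  relative rotation θ_0 = (113.1 + 959.2)/EI = 1072/EI
A unit hogging moment at C produces rotation L₁/(3EI) + L₂/(3EI) = 3.833/EI.
Compatibility: M_C·(L₁+L₂)/(3EI) = θ_0, giving M_C = 279.7 kip·ft (hogging).
Span CE, ΣM about E: R_C^{CE}·8 = 1545 + 279.7, so R_C^{CE} = 228.1 kip and R_E = 346.4 − 228.1 = 118.3 kip.

R_E = 118.3 kip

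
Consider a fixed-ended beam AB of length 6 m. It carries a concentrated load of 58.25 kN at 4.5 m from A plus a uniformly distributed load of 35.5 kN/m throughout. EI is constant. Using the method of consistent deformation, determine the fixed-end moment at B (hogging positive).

M_B = 155.6 kN·m

Take the two fixed-end moments M_A, M_B as redundants; the released structure is the simple span AB.
End rotations of the released simple span under the applied load (×1/EI):
  at A: point load 58.25 at a = 4.5: Pab(L + b)/(6LEI) = 81.91/EI
  at B: point load 58.25 at a = 4.5: Pab(L + a)/(6LEI) = 114.7/EI
  at A: UDL 35.5: wL³/(24EI) = 319.5/EI
  at B: UDL 35.5: wL³/(24EI) = 319.5/EI
  θ_A0 = 401.4/EI,  θ_B0 = 434.2/EI
Flexibility coefficients: a unit moment at one end gives L/(3EI) there and L/(6EI) at the far end, so f₁₁ = f₂₂ = 2/EI and f₁₂ = f₂₁ = 1/EI.
Compatibility — zero rotation at each built-in end:
  2 M_A + 1 M_B = 401.4
  1 M_A + 2 M_B = 434.2
Solving the pair gives M_A = 122.9 kN·m and M_B = 155.6 kN·m (hogging).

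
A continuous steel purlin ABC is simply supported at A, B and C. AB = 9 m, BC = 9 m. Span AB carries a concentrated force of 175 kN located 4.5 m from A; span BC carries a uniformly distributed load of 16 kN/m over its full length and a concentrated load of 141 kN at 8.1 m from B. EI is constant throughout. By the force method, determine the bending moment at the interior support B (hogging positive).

Take M_B as the redundant. Released structure: two simple spans AB and BC with a hinge at B.
Rotations at B on the released spans (each span's end-slope, ×1/EI):
  span AB: point load 175 at a = 4.5: Pab(L + a)/(6LEI) = 885.9/EI
  span BC: UDL 16: wL³/(24EI) = 486/EI
  span BC: point load 141 at a = 8.1: Pab(L + b)/(6LEI) = 188.4/EI
  relative rotation θ_0 = (885.9 + 674.4)/EI = 1560/EI
A unit hogging moment at B produces rotation L₁/(3EI) + L₂/(3EI) = 6/EI.
Compatibility: M_B·(L₁+L₂)/(3EI) = θ_0, giving M_B = 260.1 kN·m (hogging).

M_B = 260.1 kN·m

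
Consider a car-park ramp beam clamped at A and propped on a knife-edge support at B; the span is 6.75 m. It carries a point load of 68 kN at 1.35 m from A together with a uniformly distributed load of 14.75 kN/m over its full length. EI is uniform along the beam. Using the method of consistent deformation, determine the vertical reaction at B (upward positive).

Remove the prop at B; the released (primary) structure is a cantilever built in at A.
Primary-structure tip deflection at B by superposition:
  point load 68 at a = 1.35: Pa²(3L − a)/(6EI) = 390.4/EI
  UDL 14.75: wL⁴/(8EI) = 3828/EI
  δ_0 = 4218/EI
Flexibility coefficient — unit upward force at B: δ_{BB} = L³/(3EI) = 102.5/EI.
Compatibility at B: δ_0 − R_B·δ_{BB} = 0, so R_B = 4218/102.5 = 41.14 kN.

R_B = 41.14 kN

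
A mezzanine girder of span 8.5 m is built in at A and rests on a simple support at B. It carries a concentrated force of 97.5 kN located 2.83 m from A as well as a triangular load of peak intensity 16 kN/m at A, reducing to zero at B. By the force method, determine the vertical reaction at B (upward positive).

Take the reaction at B as the redundant and release it; the primary structure is a cantilever fixed at A.
Free-end deflection of the primary structure under the applied loading (downward +):
  point load 97.5 at a = 2.83: Pa²(3L − a)/(6EI) = 2950/EI
  triangular load, peak 16 at the fixed end: w₀L⁴/(30EI) = 2784/EI
  δ_0 = 5734/EI
Tip deflection under a unit load at B: L³/(3EI) = 204.7/EI.
The prop prevents deflection at B: R_B = δ_0/δ_{BB} = 5734/204.7 = 28.01 kN.

R_B = 28.01 kN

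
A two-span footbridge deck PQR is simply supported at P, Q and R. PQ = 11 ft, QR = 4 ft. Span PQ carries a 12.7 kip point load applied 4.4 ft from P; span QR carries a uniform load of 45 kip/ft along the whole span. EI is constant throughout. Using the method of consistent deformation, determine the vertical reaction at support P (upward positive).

R_P = 3.874 kip

Release continuity at Q by inserting a hinge; the redundant is the internal moment M_Q. The primary structure is two simply-supported spans PQ and QR.
Discontinuity in slope at Q on the released structure — sum the simple-span end rotations:
  span PQ: point load 12.7 at a = 4.4: Pab(L + a)/(6LEI) = 86.06/EI
  span QR: UDL 45: wL³/(24EI) = 120/EI
  relative rotation θ_0 = (86.06 + 120)/EI = 206.1/EI
A unit hogging moment at Q produces rotation L₁/(3EI) + L₂/(3EI) = 5/EI.
Slope continuity at Q: θ_0 = M_Q·5/EI, so M_Q = 206.1/5 = 41.21 kip·ft (hogging).
Span PQ, ΣM about P with M_Q applied at Q: R_Q^{PQ}·11 = 55.88 + 41.21, so R_Q^{PQ} = 8.826 kip and R_P = 12.7 − 8.826 = 3.874 kip.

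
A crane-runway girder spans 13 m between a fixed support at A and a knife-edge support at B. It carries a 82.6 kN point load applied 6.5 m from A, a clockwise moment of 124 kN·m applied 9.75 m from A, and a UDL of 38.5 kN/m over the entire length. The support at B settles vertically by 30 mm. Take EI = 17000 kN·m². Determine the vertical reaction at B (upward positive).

R_B = 226.2 kN

Release the roller at B. Primary structure: cantilever fixed at A.
Primary-structure tip deflection at B by superposition:
  point load 82.6 at a = 6.5: Pa²(3L − a)/(6EI) = 18903/EI
  clockwise couple 124 at a = 9.75: M₀a(2L − a)/(2EI) = 9823/EI
  UDL 38.5: wL⁴/(8EI) = 137450/EI
  δ_0 = 166176/EI
Flexibility coefficient — unit upward force at B: δ_{BB} = L³/(3EI) = 732.3/EI.
With EI = 17000 kN·m²: δ_0 = 9.7751 m and δ_{BB} = 0.043078 m/kN.
Compatibility — the beam at B must follow the support down by 0.03 m: δ_0 − R_B·δ_{BB} = 0.03, so R_B = (9.7751 − 0.03)/0.043078 = 226.2 kN.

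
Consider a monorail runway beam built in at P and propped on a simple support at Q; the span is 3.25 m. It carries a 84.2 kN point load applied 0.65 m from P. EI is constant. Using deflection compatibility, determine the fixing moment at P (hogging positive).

Choose R_Q as the redundant. The primary structure is the cantilever fixed at P.
Primary-structure tip deflection at Q by superposition:
  point load 84.2 at a = 0.65: Pa²(3L − a)/(6EI) = 53.95/EI
Tip deflection under a unit load at Q: L³/(3EI) = 11.44/EI.
Compatibility at Q: δ_0 − R_Q·δ_{QQ} = 0, so R_Q = 53.95/11.44 = 4.715 kN.
Moment equilibrium about P: M_P = Σ(load moments about P) − R_Q·L = 54.73 − 4.715×3.25 = 39.41 kN·m.

M_P = 39.41 kN·m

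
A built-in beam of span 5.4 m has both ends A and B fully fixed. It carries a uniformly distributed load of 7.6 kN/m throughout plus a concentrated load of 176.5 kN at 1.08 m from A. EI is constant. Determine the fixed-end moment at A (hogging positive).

M_A = 140.5 kN·m

Release both end moments; the primary structure is a simply-supported span AB with redundants M_A and M_B.
End rotations of the released simple span under the applied load (×1/EI):
  at A: UDL 7.6: wL³/(24EI) = 49.86/EI
  at B: UDL 7.6: wL³/(24EI) = 49.86/EI
  at A: point load 176.5 at a = 1.08: Pab(L + b)/(6LEI) = 247/EI
  at B: point load 176.5 at a = 1.08: Pab(L + a)/(6LEI) = 164.7/EI
  θ_A0 = 296.9/EI,  θ_B0 = 214.6/EI
Flexibility coefficients: a unit moment at one end gives L/(3EI) there and L/(6EI) at the far end, so f₁₁ = f₂₂ = 1.8/EI and f₁₂ = f₂₁ = 0.9/EI.
Compatibility — zero rotation at each built-in end:
  1.8 M_A + 0.9 M_B = 296.9
  0.9 M_A + 1.8 M_B = 214.6
Solving the pair gives M_A = 140.5 kN·m and M_B = 48.97 kN·m (hogging).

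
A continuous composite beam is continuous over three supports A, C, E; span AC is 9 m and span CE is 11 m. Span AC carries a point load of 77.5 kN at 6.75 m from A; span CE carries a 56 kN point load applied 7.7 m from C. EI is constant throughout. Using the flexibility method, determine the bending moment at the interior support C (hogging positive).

Release continuity at C by inserting a hinge; the redundant is the internal moment M_C. The primary structure is two simply-supported spans AC and CE.
Discontinuity in slope at C on the released structure — sum the simple-span end rotations:
  span AC: point load 77.5 at a = 6.75: Pab(L + a)/(6LEI) = 343.3/EI
  span CE: point load 56 at a = 7.7: Pab(L + b)/(6LEI) = 308.3/EI
  relative rotation θ_0 = (343.3 + 308.3)/EI = 651.6/EI
A unit hogging moment at C produces rotation L₁/(3EI) + L₂/(3EI) = 6.667/EI.
Compatibility: M_C·(L₁+L₂)/(3EI) = θ_0, giving M_C = 97.74 kN·m (hogging).

M_C = 97.74 kN·m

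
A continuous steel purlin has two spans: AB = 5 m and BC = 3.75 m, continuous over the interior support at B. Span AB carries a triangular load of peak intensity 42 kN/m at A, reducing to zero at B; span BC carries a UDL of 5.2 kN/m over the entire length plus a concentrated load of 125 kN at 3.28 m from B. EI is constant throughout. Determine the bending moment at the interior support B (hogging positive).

M_B = 51.31 kN·m

Take M_B as the redundant. Released structure: two simple spans AB and BC with a hinge at B.
End slopes at the hinge B, treating each span as simply supported:
  span AB: triangular load, peak 42: 7w₀L³/(360EI) = 102.1/EI
  span BC: UDL 5.2: wL³/(24EI) = 11.43/EI
  span BC: point load 125 at a = 3.28: Pab(L + b)/(6LEI) = 36.14/EI
  relative rotation θ_0 = (102.1 + 47.57)/EI = 149.7/EI
A unit hogging moment at B produces rotation L₁/(3EI) + L₂/(3EI) = 2.917/EI.
Slope continuity at B: θ_0 = M_B·2.917/EI, so M_B = 149.7/2.917 = 51.31 kN·m (hogging).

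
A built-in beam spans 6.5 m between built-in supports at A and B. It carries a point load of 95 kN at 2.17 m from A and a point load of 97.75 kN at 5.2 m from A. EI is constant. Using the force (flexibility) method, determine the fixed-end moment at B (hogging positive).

Release both end moments; the primary structure is a simply-supported span AB with redundants M_A and M_B.
On the primary (simply-supported) span, the end slopes from the loading are:
  at A: point load 95 at a = 2.17: Pab(L + b)/(6LEI) = 247.9/EI
  at B: point load 95 at a = 2.17: Pab(L + a)/(6LEI) = 198.4/EI
  at A: point load 97.75 at a = 5.2: Pab(L + b)/(6LEI) = 132.2/EI
  at B: point load 97.75 at a = 5.2: Pab(L + a)/(6LEI) = 198.2/EI
  θ_A0 = 380/EI,  θ_B0 = 396.7/EI
Flexibility coefficients: a unit moment at one end gives L/(3EI) there and L/(6EI) at the far end, so f₁₁ = f₂₂ = 2.167/EI and f₁₂ = f₂₁ = 1.083/EI.
Compatibility — zero rotation at each built-in end:
  2.167 M_A + 1.083 M_B = 380
  1.083 M_A + 2.167 M_B = 396.7
Solving the pair gives M_A = 111.8 kN·m and M_B = 127.2 kN·m (hogging).

M_B = 127.2 kN·m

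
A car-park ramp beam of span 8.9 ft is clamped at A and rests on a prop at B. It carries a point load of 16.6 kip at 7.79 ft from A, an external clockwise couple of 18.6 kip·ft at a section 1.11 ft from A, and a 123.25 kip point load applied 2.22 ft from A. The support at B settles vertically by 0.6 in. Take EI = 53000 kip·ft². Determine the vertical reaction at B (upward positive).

Release the roller at B. Primary structure: cantilever fixed at A.
Primary-structure tip deflection at B by superposition:
  point load 16.6 at a = 7.79: Pa²(3L − a)/(6EI) = 3175/EI
  clockwise couple 18.6 at a = 1.11: M₀a(2L − a)/(2EI) = 172.3/EI
  point load 123.25 at a = 2.22: Pa²(3L − a)/(6EI) = 2478/EI
  δ_0 = 5825/EI
Tip deflection under a unit load at B: L³/(3EI) = 235/EI.
With EI = 53000 kip·ft²: δ_0 = 0.10991 ft and δ_{BB} = 0.004434 ft/kip.
Compatibility — the beam at B must follow the support down by 0.05 ft: δ_0 − R_B·δ_{BB} = 0.05, so R_B = (0.10991 − 0.05)/0.004434 = 13.51 kip.

R_B = 13.51 kip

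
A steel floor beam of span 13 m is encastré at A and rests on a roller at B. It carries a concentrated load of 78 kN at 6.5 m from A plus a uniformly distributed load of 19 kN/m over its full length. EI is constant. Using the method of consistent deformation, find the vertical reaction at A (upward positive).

Remove the prop at B; the released (primary) structure is a cantilever built in at A.
Downward deflection at the released point B due to the loads:
  point load 78 at a = 6.5: Pa²(3L − a)/(6EI) = 17851/EI
  UDL 19: wL⁴/(8EI) = 67832/EI
  δ_0 = 85683/EI
Flexibility coefficient — unit upward force at B: δ_{BB} = L³/(3EI) = 732.3/EI.
The prop prevents deflection at B: R_B = δ_0/δ_{BB} = 85683/732.3 = 117 kN.
Vertical equilibrium: R_A = ΣP − R_B = 325 − 117 = 208 kN.

R_A = 208 kN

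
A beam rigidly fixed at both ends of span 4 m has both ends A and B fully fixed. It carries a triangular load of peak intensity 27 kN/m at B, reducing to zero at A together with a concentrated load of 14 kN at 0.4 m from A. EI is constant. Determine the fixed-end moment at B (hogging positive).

Release both end moments; the primary structure is a simply-supported span AB with redundants M_A and M_B.
Simple-span end rotations at A and B under the given loads:
  at A: triangular load, peak 27: 7w₀L³/(360EI) = 33.6/EI
  at B: triangular load, peak 27: w₀L³/(45EI) = 38.4/EI
  at A: point load 14 at a = 0.4: Pab(L + b)/(6LEI) = 6.384/EI
  at B: point load 14 at a = 0.4: Pab(L + a)/(6LEI) = 3.696/EI
  θ_A0 = 39.98/EI,  θ_B0 = 42.1/EI
Flexibility coefficients: a unit moment at one end gives L/(3EI) there and L/(6EI) at the far end, so f₁₁ = f₂₂ = 1.333/EI and f₁₂ = f₂₁ = 0.6667/EI.
Compatibility — zero rotation at each built-in end:
  1.333 M_A + 0.6667 M_B = 39.98
  0.6667 M_A + 1.333 M_B = 42.1
Solving the pair gives M_A = 18.94 kN·m and M_B = 22.1 kN·m (hogging).

M_B = 22.1 kN·m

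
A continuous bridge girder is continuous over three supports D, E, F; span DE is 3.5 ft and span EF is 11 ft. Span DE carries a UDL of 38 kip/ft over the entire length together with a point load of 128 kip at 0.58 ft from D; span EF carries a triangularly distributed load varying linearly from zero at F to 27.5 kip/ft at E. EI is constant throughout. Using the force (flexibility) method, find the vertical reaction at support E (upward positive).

Insert a hinge at E; M_E is the redundant, and each span becomes simply supported.
End slopes at the hinge E, treating each span as simply supported:
  span DE: UDL 38: wL³/(24EI) = 67.89/EI
  span DE: point load 128 at a = 0.58: Pab(L + a)/(6LEI) = 42.12/EI
  span EF: triangular load, peak 27.5: w₀L³/(45EI) = 813.4/EI
  relative rotation θ_0 = (110 + 813.4)/EI = 923.4/EI
A unit hogging moment at E produces rotation L₁/(3EI) + L₂/(3EI) = 4.833/EI.
Slope continuity at E: θ_0 = M_E·4.833/EI, so M_E = 923.4/4.833 = 191 kip·ft (hogging).
Span DE, ΣM about D with M_E applied at E: R_E^{DE}·3.5 = 307 + 191, so R_E^{DE} = 142.3 kip and R_D = 261 − 142.3 = 118.7 kip.
Span EF, ΣM about F: R_E^{EF}·11 = 1109 + 191, so R_E^{EF} = 118.2 kip and R_F = 151.2 − 118.2 = 33.05 kip.
R_E = 142.3 + 118.2 = 260.5 kip.

R_E = 260.5 kip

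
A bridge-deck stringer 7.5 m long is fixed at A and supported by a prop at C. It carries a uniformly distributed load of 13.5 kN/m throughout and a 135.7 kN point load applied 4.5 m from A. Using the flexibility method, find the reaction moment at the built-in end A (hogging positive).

M_A = 265.9 kN·m

Release the roller at C. Primary structure: cantilever fixed at A.
Primary-structure tip deflection at C by superposition:
  UDL 13.5: wL⁴/(8EI) = 5339/EI
  point load 135.7 at a = 4.5: Pa²(3L − a)/(6EI) = 8244/EI
  δ_0 = 13583/EI
Tip deflection under a unit load at C: L³/(3EI) = 140.6/EI.
Compatibility at C: δ_0 − R_C·δ_{CC} = 0, so R_C = 13583/140.6 = 96.59 kN.
Moment equilibrium about A: M_A = Σ(load moments about A) − R_C·L = 990.3 − 96.59×7.5 = 265.9 kN·m.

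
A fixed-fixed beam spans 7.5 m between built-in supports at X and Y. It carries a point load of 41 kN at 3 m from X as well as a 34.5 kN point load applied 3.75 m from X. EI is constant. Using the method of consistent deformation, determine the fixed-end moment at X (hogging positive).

Take the two fixed-end moments M_X, M_Y as redundants; the released structure is the simple span XY.
Simple-span end rotations at X and Y under the given loads:
  at X: point load 41 at a = 3: Pab(L + b)/(6LEI) = 147.6/EI
  at Y: point load 41 at a = 3: Pab(L + a)/(6LEI) = 129.2/EI
  at X: point load 34.5 at a = 3.75: Pab(L + b)/(6LEI) = 121.3/EI
  at Y: point load 34.5 at a = 3.75: Pab(L + a)/(6LEI) = 121.3/EI
  θ_X0 = 268.9/EI,  θ_Y0 = 250.4/EI
Flexibility coefficients: a unit moment at one end gives L/(3EI) there and L/(6EI) at the far end, so f₁₁ = f₂₂ = 2.5/EI and f₁₂ = f₂₁ = 1.25/EI.
Compatibility — zero rotation at each built-in end:
  2.5 M_X + 1.25 M_Y = 268.9
  1.25 M_X + 2.5 M_Y = 250.4
Solving the pair gives M_X = 76.62 kN·m and M_Y = 61.86 kN·m (hogging).

M_X = 76.62 kN·m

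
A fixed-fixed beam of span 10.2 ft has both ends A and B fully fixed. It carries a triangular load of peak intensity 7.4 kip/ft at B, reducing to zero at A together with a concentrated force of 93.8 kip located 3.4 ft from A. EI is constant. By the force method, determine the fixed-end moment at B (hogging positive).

Release both end moments; the primary structure is a simply-supported span AB with redundants M_A and M_B.
On the primary (simply-supported) span, the end slopes from the loading are:
  at A: triangular load, peak 7.4: 7w₀L³/(360EI) = 152.7/EI
  at B: triangular load, peak 7.4: w₀L³/(45EI) = 174.5/EI
  at A: point load 93.8 at a = 3.4: Pab(L + b)/(6LEI) = 602.4/EI
  at B: point load 93.8 at a = 3.4: Pab(L + a)/(6LEI) = 481.9/EI
  θ_A0 = 755.1/EI,  θ_B0 = 656.4/EI
Flexibility coefficients: a unit moment at one end gives L/(3EI) there and L/(6EI) at the far end, so f₁₁ = f₂₂ = 3.4/EI and f₁₂ = f₂₁ = 1.7/EI.
Compatibility — zero rotation at each built-in end:
  3.4 M_A + 1.7 M_B = 755.1
  1.7 M_A + 3.4 M_B = 656.4
Solving the pair gives M_A = 167.4 kip·ft and M_B = 109.4 kip·ft (hogging).

M_B = 109.4 kip·ft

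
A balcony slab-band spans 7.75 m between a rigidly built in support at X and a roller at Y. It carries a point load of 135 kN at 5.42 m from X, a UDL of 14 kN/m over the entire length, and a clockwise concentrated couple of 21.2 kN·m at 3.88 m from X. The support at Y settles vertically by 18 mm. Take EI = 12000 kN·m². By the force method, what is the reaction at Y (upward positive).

Remove the prop at Y; the released (primary) structure is a cantilever built in at X.
Free-end deflection of the primary structure under the applied loading (downward +):
  point load 135 at a = 5.42: Pa²(3L − a)/(6EI) = 11785/EI
  UDL 14: wL⁴/(8EI) = 6313/EI
  clockwise couple 21.2 at a = 3.88: M₀a(2L − a)/(2EI) = 477.9/EI
  δ_0 = 18576/EI
Flexibility coefficient — unit upward force at Y: δ_{YY} = L³/(3EI) = 155.2/EI.
With EI = 12000 kN·m²: δ_0 = 1.548 m and δ_{YY} = 0.01293 m/kN.
Compatibility — the beam at Y must follow the support down by 0.018 m: δ_0 − R_Y·δ_{YY} = 0.018, so R_Y = (1.548 − 0.018)/0.01293 = 118.3 kN.

R_Y = 118.3 kN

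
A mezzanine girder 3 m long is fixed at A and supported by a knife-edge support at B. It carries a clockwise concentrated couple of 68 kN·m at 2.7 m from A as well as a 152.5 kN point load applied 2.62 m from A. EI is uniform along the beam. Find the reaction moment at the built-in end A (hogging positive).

Choose R_B as the redundant. The primary structure is the cantilever fixed at A.
Downward deflection at the released point B due to the loads:
  clockwise couple 68 at a = 2.7: M₀a(2L − a)/(2EI) = 302.9/EI
  point load 152.5 at a = 2.62: Pa²(3L − a)/(6EI) = 1113/EI
  δ_0 = 1416/EI
Tip deflection under a unit load at B: L³/(3EI) = 9/EI.
The prop prevents deflection at B: R_B = δ_0/δ_{BB} = 1416/9 = 157.3 kN.
Moment equilibrium about A: M_A = Σ(load moments about A) − R_B·L = 467.6 − 157.3×3 = -4.47 kN·m.

M_A = -4.47 kN·m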